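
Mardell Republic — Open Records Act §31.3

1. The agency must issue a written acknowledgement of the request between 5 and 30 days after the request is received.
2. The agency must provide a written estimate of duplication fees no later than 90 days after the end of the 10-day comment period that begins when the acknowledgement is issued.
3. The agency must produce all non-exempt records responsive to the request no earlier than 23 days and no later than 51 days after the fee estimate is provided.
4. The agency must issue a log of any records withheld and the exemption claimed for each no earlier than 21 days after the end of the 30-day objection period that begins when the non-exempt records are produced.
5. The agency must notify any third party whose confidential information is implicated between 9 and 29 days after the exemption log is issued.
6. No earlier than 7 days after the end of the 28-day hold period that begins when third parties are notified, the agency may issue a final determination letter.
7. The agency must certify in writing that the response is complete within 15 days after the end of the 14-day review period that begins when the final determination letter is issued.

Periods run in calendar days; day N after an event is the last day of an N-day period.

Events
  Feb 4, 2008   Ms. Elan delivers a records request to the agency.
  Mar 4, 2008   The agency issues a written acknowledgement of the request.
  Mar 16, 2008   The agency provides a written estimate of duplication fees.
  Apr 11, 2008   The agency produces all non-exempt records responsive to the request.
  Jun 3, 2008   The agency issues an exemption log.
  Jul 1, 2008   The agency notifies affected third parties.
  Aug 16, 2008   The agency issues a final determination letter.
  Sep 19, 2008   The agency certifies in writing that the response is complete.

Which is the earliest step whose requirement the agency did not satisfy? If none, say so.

Step 1 — 5 and 30 days from Feb 4, 2008 (when the request is received) are Feb 9, 2008 and Mar 5, 2008 respectively; done Mar 4, 2008 — within the window.
Step 2 — counting 90 days from Mar 14, 2008 (end of the 10-day comment period, which began when the acknowledgement is issued on Mar 4, 2008) gives a deadline of Jun 12, 2008; Mar 16, 2008 is within that limit.
Step 3 — 23 and 51 days from Mar 16, 2008 (when the fee estimate is provided) are Apr 8, 2008 and May 6, 2008 respectively; done Apr 11, 2008 — within the window.
Step 4 — must wait 21 days from May 11, 2008 (end of the 30-day objection period, which began when the non-exempt records are produced on Apr 11, 2008), so not before Jun 1, 2008; done Jun 3, 2008, after the minimum wait.
Step 5 — 9 and 29 days from Jun 3, 2008 (when the exemption log is issued) are Jun 12, 2008 and Jul 2, 2008 respectively; done Jul 1, 2008 — within the window.
Step 6 — must wait 7 days from Jul 29, 2008 (end of the 28-day hold period, which began when third parties are notified on Jul 1, 2008), so not before Aug 5, 2008; done Aug 16, 2008, after the minimum wait.
Step 7 — counting 15 days from Aug 30, 2008 (end of the 14-day review period, which began when the final determination letter is issued on Aug 16, 2008) gives a deadline of Sep 14, 2008; Sep 19, 2008 misses that deadline by 5 days.
No need to go further; step 7 was not satisfied.

Step 7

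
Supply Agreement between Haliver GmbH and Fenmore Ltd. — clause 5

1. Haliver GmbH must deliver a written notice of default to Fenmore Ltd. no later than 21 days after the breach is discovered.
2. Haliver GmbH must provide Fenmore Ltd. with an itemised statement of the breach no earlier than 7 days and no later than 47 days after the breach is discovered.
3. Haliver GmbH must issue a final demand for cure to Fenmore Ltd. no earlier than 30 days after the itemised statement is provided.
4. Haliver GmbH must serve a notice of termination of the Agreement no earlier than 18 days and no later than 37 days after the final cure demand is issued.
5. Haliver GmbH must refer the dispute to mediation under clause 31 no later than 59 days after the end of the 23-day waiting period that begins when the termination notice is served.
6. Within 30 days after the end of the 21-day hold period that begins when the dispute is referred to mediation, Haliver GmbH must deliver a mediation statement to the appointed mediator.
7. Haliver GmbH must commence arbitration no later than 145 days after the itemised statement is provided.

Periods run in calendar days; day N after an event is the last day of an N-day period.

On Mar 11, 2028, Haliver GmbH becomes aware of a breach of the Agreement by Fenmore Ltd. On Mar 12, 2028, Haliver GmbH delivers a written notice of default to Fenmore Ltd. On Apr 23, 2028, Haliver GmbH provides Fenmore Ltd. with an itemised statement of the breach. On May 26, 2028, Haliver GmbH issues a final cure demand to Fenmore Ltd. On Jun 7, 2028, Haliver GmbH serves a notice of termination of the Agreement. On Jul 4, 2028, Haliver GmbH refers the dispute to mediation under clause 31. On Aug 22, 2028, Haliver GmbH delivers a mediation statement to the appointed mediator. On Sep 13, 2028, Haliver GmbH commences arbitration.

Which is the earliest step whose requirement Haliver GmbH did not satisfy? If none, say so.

Step 4

(1) due by Mar 11, 2028 + 21 days = Apr 1, 2028; completed Mar 12, 2028, before the deadline.
(2) the permitted window runs from Mar 11, 2028 + 7 = Mar 18, 2028 to Mar 11, 2028 + 47 = Apr 27, 2028; Apr 23, 2028 falls inside that range.
(3) permitted from Apr 23, 2028 + 30 days = May 23, 2028 onward; done May 26, 2028 — permitted.
(4) the permitted window runs from May 26, 2028 + 18 = Jun 13, 2028 to May 26, 2028 + 37 = Jul 2, 2028; done Jun 7, 2028 — 6 days before the window opened.
The analysis stops there.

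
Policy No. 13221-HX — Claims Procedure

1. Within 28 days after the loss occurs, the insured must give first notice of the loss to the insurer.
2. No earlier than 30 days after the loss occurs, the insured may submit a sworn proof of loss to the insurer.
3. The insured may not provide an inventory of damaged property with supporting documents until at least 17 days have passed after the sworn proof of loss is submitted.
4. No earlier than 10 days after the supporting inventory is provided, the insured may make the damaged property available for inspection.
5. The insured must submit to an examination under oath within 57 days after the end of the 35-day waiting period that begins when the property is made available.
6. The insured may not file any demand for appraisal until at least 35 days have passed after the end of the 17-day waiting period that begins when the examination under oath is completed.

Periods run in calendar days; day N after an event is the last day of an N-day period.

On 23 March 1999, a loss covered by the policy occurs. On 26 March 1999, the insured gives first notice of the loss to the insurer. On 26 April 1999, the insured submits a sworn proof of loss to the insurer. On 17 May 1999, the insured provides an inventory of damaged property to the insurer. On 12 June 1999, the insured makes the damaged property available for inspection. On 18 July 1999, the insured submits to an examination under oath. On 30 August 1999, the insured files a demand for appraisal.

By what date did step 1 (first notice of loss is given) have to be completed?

20 April 1999

Step 1 runs from 23 March 1999, when the loss occurs. 28 days after 23 March 1999 is 20 April 1999.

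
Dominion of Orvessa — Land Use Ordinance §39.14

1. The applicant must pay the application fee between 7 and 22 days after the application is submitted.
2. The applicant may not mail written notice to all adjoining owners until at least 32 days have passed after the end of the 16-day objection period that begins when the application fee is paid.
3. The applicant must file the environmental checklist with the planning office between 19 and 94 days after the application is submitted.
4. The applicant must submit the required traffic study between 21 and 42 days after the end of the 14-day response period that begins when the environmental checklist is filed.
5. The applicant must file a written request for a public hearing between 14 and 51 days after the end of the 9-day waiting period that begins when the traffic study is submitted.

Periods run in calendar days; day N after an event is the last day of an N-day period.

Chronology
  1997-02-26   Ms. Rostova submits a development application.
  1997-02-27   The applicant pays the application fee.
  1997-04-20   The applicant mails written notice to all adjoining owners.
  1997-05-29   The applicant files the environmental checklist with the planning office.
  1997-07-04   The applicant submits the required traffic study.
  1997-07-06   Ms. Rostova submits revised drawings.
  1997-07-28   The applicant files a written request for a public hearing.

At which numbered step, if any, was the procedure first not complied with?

Step 1 — 7 and 22 days from 1997-02-26 (when the application is submitted) are 1997-03-05 and 1997-03-20 respectively; done 1997-02-27 — 6 days before the window opened.

Step 1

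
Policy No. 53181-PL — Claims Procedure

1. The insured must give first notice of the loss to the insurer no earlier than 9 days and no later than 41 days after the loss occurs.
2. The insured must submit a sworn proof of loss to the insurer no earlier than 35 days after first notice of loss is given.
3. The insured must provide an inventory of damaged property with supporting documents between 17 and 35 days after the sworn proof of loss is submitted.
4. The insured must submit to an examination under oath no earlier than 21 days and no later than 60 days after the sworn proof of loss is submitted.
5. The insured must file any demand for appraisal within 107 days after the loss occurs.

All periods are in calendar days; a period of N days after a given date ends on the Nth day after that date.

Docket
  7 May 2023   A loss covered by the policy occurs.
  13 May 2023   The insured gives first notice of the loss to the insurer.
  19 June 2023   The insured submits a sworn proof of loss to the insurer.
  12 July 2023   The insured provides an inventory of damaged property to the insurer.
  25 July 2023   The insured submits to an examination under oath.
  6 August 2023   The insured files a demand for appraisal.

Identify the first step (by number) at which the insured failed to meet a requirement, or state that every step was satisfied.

Step 1

Step 1: the window is 9–41 days after 7 May 2023 (when the loss occurs), so 16 May 2023 through 17 June 2023; done 13 May 2023 — 3 days before the window opened.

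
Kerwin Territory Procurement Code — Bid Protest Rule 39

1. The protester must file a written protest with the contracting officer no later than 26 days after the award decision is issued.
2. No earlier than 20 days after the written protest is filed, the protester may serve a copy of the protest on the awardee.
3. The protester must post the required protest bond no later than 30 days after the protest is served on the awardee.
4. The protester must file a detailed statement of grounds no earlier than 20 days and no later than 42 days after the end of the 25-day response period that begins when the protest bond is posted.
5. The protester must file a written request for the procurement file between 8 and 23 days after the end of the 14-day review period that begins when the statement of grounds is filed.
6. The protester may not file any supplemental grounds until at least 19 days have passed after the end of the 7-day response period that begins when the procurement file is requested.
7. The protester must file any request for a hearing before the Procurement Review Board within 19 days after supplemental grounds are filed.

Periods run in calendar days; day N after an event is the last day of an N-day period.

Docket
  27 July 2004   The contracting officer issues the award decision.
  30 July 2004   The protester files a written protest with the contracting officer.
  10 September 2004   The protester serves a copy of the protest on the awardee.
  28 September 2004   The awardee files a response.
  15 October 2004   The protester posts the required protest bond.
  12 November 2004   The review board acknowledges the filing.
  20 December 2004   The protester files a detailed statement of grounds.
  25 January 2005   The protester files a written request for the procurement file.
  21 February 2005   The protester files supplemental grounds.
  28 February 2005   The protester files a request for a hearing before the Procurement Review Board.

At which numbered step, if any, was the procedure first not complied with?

Step 3

Step 1 — counting 26 days from 27 July 2004 (when the award decision is issued) gives a deadline of 22 August 2004; done 30 July 2004 — timely.
Step 2 — must wait 20 days from 30 July 2004 (when the written protest is filed), so not before 19 August 2004; done 10 September 2004, after the minimum wait.
Step 3 — counting 30 days from 10 September 2004 (when the protest is served on the awardee) gives a deadline of 10 October 2004; not done until 15 October 2004, 5 days after the deadline.
The analysis stops there.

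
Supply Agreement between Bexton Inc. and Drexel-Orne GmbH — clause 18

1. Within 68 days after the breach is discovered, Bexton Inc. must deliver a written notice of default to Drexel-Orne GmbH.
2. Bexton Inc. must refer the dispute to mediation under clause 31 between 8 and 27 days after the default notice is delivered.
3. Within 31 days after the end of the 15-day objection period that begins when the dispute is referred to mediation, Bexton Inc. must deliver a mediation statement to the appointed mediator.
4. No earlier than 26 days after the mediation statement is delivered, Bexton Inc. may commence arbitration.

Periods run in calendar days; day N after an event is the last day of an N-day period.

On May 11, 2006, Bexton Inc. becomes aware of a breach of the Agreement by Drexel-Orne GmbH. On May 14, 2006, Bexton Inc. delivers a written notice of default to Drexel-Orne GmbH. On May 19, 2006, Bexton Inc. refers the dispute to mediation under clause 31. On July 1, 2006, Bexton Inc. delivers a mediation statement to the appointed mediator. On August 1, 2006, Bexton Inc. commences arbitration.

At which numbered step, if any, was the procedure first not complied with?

Step 1: 68 days after May 11, 2006 (when the breach is discovered) is July 18, 2006; May 14, 2006 is within that limit.
Step 2: the window is 8–27 days after May 14, 2006 (when the default notice is delivered), so May 22, 2006 through June 10, 2006; May 19, 2006 is 3 days too early.

Step 2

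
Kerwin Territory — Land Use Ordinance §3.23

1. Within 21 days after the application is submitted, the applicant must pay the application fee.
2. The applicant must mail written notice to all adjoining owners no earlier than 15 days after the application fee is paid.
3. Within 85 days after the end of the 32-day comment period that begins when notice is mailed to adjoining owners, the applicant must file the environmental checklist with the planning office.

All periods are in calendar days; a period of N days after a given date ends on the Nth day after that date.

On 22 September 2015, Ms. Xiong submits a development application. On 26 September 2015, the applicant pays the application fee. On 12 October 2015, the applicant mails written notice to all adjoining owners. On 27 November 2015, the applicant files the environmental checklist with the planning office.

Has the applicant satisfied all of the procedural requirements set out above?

(1) due by 22 September 2015 + 21 days = 13 October 2015; completed 26 September 2015, before the deadline.
(2) permitted from 26 September 2015 + 15 days = 11 October 2015 onward; done 12 October 2015 — permitted.
(3) due by 13 November 2015 + 85 days = 6 February 2016; 27 November 2015 is within that limit.

Yes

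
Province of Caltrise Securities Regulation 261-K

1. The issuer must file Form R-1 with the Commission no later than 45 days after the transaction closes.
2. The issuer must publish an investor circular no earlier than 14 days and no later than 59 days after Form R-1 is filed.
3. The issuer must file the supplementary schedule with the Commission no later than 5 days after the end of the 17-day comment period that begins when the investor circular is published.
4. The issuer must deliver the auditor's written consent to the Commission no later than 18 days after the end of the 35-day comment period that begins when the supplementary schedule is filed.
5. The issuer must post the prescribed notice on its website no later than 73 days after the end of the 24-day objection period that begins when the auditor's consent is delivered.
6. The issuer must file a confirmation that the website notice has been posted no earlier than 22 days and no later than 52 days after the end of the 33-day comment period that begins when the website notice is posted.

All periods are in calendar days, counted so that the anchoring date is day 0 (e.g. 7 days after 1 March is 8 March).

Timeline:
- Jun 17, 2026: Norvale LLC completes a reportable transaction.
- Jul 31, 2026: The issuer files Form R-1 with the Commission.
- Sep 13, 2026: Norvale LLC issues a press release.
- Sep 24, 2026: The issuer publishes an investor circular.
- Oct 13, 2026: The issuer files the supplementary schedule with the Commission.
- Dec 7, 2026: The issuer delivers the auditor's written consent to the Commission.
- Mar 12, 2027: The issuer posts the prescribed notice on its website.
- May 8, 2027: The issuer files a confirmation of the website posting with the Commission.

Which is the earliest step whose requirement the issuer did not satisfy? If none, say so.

Step 1: 45 days after Jun 17, 2026 (when the transaction closes) is Aug 1, 2026; Jul 31, 2026 is within that limit.
Step 2: the window is 14–59 days after Jul 31, 2026 (when Form R-1 is filed), so Aug 14, 2026 through Sep 28, 2026; done Sep 24, 2026 — within the window.
Step 3: 5 days after Oct 11, 2026 (end of the 17-day comment period, which began when the investor circular is published on Sep 24, 2026) is Oct 16, 2026; done Oct 13, 2026 — timely.
Step 4: 18 days after Nov 17, 2026 (end of the 35-day comment period, which began when the supplementary schedule is filed on Oct 13, 2026) is Dec 5, 2026; Dec 7, 2026 misses that deadline by 2 days.
Later steps need not be reached.

Step 4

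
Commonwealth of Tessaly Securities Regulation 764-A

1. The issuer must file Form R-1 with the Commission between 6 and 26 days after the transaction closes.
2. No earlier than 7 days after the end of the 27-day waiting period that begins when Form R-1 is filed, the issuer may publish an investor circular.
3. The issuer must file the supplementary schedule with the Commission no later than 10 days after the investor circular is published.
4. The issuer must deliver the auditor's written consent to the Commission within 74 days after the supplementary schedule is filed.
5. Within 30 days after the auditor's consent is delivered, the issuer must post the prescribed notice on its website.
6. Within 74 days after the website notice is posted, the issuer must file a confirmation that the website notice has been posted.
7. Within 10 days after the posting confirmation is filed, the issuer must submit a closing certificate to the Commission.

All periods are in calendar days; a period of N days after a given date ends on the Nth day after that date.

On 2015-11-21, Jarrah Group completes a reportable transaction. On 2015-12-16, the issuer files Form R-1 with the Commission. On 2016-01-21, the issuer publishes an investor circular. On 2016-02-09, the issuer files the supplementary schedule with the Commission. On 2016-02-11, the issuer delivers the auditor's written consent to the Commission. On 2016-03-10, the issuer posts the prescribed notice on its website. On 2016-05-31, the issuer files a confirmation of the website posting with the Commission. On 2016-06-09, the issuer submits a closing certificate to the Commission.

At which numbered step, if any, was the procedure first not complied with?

Step 1 — 6 and 26 days from 2015-11-21 (when the transaction closes) are 2015-11-27 and 2015-12-17 respectively; done 2015-12-16, which is between those dates.
Step 2 — must wait 7 days from 2016-01-12 (end of the 27-day waiting period, which began when Form R-1 is filed on 2015-12-16), so not before 2016-01-19; 2016-01-21 is on or after that date.
Step 3 — counting 10 days from 2016-01-21 (when the investor circular is published) gives a deadline of 2016-01-31; 2016-02-09 misses that deadline by 9 days.
That is the first point of non-compliance.

Step 3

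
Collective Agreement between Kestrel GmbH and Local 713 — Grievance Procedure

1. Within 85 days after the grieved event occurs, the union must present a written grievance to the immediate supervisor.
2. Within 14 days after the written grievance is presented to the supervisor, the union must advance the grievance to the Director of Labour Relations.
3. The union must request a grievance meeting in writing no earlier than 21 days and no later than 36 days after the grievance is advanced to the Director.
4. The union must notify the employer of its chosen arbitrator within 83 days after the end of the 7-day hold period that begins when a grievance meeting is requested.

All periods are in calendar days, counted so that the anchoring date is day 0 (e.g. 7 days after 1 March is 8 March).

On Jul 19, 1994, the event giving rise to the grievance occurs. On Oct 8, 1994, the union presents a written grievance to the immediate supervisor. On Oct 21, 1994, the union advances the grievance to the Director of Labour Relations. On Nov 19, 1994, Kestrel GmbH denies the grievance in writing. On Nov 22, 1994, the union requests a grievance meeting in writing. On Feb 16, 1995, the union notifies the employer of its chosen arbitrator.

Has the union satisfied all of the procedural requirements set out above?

(1) due by Jul 19, 1994 + 85 days = Oct 12, 1994; done Oct 8, 1994 — timely.
(2) due by Oct 8, 1994 + 14 days = Oct 22, 1994; done Oct 21, 1994 — timely.
(3) the permitted window runs from Oct 21, 1994 + 21 = Nov 11, 1994 to Oct 21, 1994 + 36 = Nov 26, 1994; done Nov 22, 1994, which is between those dates.
(4) due by Nov 29, 1994 + 83 days = Feb 20, 1995; done Feb 16, 1995 — timely.

Yes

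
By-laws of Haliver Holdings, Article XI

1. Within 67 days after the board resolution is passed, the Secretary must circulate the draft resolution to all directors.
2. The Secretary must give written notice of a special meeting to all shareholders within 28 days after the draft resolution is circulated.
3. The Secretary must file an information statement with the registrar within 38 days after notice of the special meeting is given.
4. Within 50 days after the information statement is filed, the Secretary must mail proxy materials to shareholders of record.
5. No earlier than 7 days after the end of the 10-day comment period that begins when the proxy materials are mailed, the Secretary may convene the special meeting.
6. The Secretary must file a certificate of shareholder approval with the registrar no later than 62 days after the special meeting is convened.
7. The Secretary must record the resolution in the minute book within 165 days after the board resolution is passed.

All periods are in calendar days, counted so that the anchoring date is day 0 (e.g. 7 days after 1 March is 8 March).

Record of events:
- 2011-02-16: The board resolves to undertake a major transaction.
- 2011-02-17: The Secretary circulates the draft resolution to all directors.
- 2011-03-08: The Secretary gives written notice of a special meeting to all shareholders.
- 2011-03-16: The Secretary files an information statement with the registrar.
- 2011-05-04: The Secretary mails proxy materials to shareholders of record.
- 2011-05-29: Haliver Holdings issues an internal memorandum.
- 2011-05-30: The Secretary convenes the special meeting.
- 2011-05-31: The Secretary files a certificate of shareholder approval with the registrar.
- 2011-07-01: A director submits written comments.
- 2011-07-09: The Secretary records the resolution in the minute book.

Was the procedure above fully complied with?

(1) due by 2011-02-16 + 67 days = 2011-04-24; 2011-02-17 is within that limit.
(2) due by 2011-02-17 + 28 days = 2011-03-17; 2011-03-08 is within that limit.
(3) due by 2011-03-08 + 38 days = 2011-04-15; completed 2011-03-16, before the deadline.
(4) due by 2011-03-16 + 50 days = 2011-05-05; 2011-05-04 is within that limit.
(5) permitted from 2011-05-14 + 7 days = 2011-05-21 onward; done 2011-05-30, after the minimum wait.
(6) due by 2011-05-30 + 62 days = 2011-07-31; done 2011-05-31 — timely.
(7) due by 2011-02-16 + 165 days = 2011-07-31; done 2011-07-09 — timely.

Yes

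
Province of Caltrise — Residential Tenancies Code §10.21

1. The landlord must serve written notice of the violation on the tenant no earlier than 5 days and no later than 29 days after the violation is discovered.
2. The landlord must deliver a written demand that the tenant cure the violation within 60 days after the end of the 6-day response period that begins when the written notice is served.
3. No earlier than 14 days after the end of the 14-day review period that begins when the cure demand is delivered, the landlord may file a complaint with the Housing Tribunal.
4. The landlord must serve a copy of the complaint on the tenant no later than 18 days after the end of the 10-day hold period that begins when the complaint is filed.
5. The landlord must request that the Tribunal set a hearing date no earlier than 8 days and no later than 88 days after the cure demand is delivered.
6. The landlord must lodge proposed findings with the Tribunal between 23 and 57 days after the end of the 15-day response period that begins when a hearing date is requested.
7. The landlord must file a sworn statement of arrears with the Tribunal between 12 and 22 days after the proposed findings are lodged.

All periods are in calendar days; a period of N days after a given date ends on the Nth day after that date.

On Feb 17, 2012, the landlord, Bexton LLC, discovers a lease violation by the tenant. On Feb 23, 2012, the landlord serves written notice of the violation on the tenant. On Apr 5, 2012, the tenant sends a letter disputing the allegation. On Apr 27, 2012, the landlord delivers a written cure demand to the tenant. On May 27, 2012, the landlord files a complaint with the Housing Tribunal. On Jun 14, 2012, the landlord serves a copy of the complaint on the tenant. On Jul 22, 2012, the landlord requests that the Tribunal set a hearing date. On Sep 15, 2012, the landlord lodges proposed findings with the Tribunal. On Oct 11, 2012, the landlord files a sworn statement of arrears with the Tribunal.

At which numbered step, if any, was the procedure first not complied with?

(1) the permitted window runs from Feb 17, 2012 + 5 = Feb 22, 2012 to Feb 17, 2012 + 29 = Mar 17, 2012; Feb 23, 2012 falls inside that range.
(2) due by Feb 29, 2012 + 60 days = Apr 29, 2012; done Apr 27, 2012 — timely.
(3) permitted from May 11, 2012 + 14 days = May 25, 2012 onward; done May 27, 2012 — permitted.
(4) due by Jun 6, 2012 + 18 days = Jun 24, 2012; done Jun 14, 2012 — timely.
(5) the permitted window runs from Apr 27, 2012 + 8 = May 5, 2012 to Apr 27, 2012 + 88 = Jul 24, 2012; done Jul 22, 2012, which is between those dates.
(6) the permitted window runs from Aug 6, 2012 + 23 = Aug 29, 2012 to Aug 6, 2012 + 57 = Oct 2, 2012; done Sep 15, 2012, which is between those dates.
(7) the permitted window runs from Sep 15, 2012 + 12 = Sep 27, 2012 to Sep 15, 2012 + 22 = Oct 7, 2012; done Oct 11, 2012 — 4 days after the window closed.

Step 7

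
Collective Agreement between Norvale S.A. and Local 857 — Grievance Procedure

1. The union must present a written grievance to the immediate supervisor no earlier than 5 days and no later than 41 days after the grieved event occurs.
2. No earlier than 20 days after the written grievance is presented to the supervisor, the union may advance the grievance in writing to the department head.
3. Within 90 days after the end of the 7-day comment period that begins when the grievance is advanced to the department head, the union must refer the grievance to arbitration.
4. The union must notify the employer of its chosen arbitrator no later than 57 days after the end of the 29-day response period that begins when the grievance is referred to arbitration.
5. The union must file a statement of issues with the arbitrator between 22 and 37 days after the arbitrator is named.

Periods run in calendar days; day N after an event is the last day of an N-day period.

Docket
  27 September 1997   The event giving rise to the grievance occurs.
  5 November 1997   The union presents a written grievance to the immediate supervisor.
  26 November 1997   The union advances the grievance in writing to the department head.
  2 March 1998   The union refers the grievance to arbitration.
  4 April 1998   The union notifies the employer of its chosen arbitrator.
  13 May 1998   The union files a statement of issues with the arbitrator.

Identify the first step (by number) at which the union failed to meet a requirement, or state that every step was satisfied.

Step 5

Step 1: the window is 5–41 days after 27 September 1997 (when the grieved event occurs), so 2 October 1997 through 7 November 1997; 5 November 1997 falls inside that range.
Step 2: the earliest permitted date is 20 days after 5 November 1997 (when the written grievance is presented to the supervisor), i.e. 25 November 1997; done 26 November 1997 — permitted.
Step 3: 90 days after 3 December 1997 (end of the 7-day comment period, which began when the grievance is advanced to the department head on 26 November 1997) is 3 March 1998; 2 March 1998 is within that limit.
Step 4: 57 days after 31 March 1998 (end of the 29-day response period, which began when the grievance is referred to arbitration on 2 March 1998) is 27 May 1998; completed 4 April 1998, before the deadline.
Step 5: the window is 22–37 days after 4 April 1998 (when the arbitrator is named), so 26 April 1998 through 11 May 1998; done 13 May 1998 — 2 days after the window closed.
The analysis stops there.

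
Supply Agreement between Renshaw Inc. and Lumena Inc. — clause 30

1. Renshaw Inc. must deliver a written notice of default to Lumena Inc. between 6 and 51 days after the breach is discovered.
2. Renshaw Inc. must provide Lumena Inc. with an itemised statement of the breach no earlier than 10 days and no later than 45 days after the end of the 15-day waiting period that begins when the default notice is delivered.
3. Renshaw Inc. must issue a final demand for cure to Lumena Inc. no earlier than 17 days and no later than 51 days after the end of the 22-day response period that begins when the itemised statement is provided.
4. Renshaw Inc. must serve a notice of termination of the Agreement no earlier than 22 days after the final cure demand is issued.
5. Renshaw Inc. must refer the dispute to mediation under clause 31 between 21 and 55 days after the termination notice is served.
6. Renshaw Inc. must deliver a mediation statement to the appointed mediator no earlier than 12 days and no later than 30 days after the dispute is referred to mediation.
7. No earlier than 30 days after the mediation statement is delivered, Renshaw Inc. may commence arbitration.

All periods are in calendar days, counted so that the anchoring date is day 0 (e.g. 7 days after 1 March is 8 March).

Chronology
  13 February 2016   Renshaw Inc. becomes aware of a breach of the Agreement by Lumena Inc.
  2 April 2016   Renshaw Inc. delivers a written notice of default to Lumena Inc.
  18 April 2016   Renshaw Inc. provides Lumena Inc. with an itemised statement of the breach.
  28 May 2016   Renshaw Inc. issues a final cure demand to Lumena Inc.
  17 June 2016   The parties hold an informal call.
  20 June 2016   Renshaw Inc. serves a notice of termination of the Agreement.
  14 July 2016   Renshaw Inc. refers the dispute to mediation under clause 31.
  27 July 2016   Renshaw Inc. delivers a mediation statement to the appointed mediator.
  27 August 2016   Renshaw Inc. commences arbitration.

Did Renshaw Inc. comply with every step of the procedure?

Step 1 — 6 and 51 days from 13 February 2016 (when the breach is discovered) are 19 February 2016 and 4 April 2016 respectively; done 2 April 2016, which is between those dates.
Step 2 — 10 and 45 days from 17 April 2016 (end of the 15-day waiting period, which began when the default notice is delivered on 2 April 2016) are 27 April 2016 and 1 June 2016 respectively; 18 April 2016 is 9 days too early.
No need to go further; step 2 was not satisfied.

No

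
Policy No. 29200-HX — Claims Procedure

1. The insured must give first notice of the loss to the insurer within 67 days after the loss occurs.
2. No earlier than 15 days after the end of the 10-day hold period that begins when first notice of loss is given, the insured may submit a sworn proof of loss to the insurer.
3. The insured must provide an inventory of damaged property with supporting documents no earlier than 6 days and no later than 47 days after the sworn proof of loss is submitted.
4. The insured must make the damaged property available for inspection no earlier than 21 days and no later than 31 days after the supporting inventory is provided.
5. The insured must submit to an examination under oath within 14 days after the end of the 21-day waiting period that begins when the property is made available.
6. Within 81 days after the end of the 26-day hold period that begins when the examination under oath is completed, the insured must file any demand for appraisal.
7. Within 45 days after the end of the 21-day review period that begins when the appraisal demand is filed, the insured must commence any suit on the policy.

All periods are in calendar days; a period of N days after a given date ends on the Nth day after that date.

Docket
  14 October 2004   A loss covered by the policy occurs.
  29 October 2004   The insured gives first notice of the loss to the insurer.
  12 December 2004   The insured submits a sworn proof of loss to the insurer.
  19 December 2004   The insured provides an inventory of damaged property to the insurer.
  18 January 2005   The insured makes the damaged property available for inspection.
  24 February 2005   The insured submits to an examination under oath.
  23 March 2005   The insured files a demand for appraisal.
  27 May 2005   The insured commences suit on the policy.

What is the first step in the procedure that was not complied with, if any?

Step 5

Step 1 — counting 67 days from 14 October 2004 (when the loss occurs) gives a deadline of 20 December 2004; 29 October 2004 is within that limit.
Step 2 — must wait 15 days from 8 November 2004 (end of the 10-day hold period, which began when first notice of loss is given on 29 October 2004), so not before 23 November 2004; done 12 December 2004 — permitted.
Step 3 — 6 and 47 days from 12 December 2004 (when the sworn proof of loss is submitted) are 18 December 2004 and 28 January 2005 respectively; done 19 December 2004 — within the window.
Step 4 — 21 and 31 days from 19 December 2004 (when the supporting inventory is provided) are 9 January 2005 and 19 January 2005 respectively; done 18 January 2005, which is between those dates.
Step 5 — counting 14 days from 8 February 2005 (end of the 21-day waiting period, which began when the property is made available on 18 January 2005) gives a deadline of 22 February 2005; not done until 24 February 2005, 2 days after the deadline.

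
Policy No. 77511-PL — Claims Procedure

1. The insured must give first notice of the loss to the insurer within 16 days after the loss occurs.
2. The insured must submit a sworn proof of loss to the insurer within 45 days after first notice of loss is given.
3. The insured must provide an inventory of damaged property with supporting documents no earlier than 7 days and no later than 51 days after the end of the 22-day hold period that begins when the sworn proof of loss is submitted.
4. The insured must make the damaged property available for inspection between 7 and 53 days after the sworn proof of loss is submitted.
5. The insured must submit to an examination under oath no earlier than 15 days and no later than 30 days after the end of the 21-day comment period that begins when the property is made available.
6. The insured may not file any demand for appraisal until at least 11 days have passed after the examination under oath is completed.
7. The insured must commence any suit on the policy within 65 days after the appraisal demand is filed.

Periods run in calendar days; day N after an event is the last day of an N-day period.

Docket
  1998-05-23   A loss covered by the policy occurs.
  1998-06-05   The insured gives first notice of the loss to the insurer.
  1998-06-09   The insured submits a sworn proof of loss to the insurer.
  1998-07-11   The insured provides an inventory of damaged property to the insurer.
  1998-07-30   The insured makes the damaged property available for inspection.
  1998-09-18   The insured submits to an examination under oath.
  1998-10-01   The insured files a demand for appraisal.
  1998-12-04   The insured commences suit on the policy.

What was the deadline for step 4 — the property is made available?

1998-08-01

Step 4 runs from 1998-06-09, when the sworn proof of loss is submitted. The window is 7–53 days after 1998-06-09; it closes on 1998-08-01.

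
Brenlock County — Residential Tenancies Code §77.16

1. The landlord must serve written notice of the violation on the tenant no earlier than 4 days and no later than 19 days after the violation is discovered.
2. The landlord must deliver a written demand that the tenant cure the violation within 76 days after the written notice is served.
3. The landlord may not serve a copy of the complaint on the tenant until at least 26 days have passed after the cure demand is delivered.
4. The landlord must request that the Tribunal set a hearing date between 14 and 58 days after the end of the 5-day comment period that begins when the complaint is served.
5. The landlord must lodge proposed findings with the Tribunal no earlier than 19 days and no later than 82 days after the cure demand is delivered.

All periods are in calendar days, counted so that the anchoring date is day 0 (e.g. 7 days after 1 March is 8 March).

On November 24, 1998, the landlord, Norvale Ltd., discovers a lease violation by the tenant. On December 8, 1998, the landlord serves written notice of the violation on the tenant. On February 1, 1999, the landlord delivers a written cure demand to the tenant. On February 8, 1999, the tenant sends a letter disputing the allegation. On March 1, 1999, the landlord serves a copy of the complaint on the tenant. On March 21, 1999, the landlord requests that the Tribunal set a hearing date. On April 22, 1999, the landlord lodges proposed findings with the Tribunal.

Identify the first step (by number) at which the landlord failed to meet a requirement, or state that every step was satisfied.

None — every step was satisfied

Step 1 — 4 and 19 days from November 24, 1998 (when the violation is discovered) are November 28, 1998 and December 13, 1998 respectively; December 8, 1998 falls inside that range.
Step 2 — counting 76 days from December 8, 1998 (when the written notice is served) gives a deadline of February 22, 1999; completed February 1, 1999, before the deadline.
Step 3 — must wait 26 days from February 1, 1999 (when the cure demand is delivered), so not before February 27, 1999; done March 1, 1999 — permitted.
Step 4 — 14 and 58 days from March 6, 1999 (end of the 5-day comment period, which began when the complaint is served on March 1, 1999) are March 20, 1999 and May 3, 1999 respectively; done March 21, 1999 — within the window.
Step 5 — 19 and 82 days from February 1, 1999 (when the cure demand is delivered) are February 20, 1999 and April 24, 1999 respectively; done April 22, 1999 — within the window.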